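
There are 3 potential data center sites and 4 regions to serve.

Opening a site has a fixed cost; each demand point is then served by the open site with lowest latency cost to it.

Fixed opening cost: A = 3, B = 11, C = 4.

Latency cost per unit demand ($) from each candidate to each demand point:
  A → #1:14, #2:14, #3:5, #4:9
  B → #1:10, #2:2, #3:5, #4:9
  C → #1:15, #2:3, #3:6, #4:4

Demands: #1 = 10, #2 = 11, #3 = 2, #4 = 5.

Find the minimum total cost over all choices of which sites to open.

Open {B, C}: assign each demand point to its cheapest open site.
  #1→B 10×10=100, #2→B 11×2=22, #3→B 2×5=10, #4→C 5×4=20
  latency cost 152, fixed 15 → total 167.
Compare {A, B, C}: latency cost 152 + fixed 18 = 170.
Compare {B}: latency cost 177 + fixed 11 = 188.
Compare {A, B}: latency cost 177 + fixed 14 = 191.
All other subsets cost ≥ 170. Minimum total cost: 167.

167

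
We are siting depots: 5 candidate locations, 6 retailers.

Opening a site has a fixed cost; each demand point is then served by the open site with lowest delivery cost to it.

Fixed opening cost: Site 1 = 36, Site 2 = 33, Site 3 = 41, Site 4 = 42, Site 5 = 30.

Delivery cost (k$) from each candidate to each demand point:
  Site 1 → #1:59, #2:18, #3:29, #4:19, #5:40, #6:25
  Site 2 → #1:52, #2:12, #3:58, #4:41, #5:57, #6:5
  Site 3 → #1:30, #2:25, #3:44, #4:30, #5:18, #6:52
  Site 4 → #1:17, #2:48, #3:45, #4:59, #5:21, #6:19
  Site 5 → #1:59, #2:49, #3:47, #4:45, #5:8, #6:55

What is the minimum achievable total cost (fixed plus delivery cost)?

201

Open {Site 1, Site 4}: assign each demand point to its cheapest open site.
  #1→Site 4 17, #2→Site 1 18, #3→Site 1 29, #4→Site 1 19, #5→Site 4 21, #6→Site 4 19
  delivery cost 123, fixed 78 → total 201.
Compare {Site 2, Site 3}: delivery cost 139 + fixed 74 = 213.
Compare {Site 1, Site 2, Site 4}: delivery cost 103 + fixed 111 = 214.
Compare {Site 1, Site 3}: delivery cost 139 + fixed 77 = 216.
All other subsets cost ≥ 213. Minimum total cost: 201.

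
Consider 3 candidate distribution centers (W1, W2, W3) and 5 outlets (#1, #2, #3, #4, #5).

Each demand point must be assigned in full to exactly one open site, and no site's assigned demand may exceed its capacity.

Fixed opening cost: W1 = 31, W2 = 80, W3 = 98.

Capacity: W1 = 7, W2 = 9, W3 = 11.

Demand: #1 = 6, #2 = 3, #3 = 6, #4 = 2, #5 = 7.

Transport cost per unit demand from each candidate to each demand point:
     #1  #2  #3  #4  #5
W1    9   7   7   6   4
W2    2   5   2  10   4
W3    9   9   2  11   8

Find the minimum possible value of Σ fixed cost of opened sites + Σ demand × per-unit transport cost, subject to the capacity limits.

Open {W1, W2, W3}; cheapest assignment that respects the capacities:
  W1 (cap 7, load 7): #5 — cost 7×4 = 28
  W2 (cap 9, load 9): #1, #2 — cost 6×2 + 3×5 = 27
  W3 (cap 11, load 8): #3, #4 — cost 6×2 + 2×11 = 34
  Shipping 89, fixed 209 → total 298.
  Any other capacity-feasible assignment to {W1, W2, W3} ships for at least 89.
Total demand is 24 and no other set of sites has combined capacity ≥ 24, so {W1, W2, W3} is the only feasible choice of open sites. Minimum: 298.

298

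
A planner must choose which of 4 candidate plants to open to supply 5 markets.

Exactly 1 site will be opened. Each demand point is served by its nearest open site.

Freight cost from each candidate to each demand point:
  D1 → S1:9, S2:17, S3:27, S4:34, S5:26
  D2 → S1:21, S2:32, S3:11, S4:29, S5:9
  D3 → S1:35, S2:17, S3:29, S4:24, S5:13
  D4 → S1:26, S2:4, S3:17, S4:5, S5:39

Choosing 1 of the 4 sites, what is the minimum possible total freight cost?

91

Open {D4}.
  S1→D4 26, S2→D4 4, S3→D4 17, S4→D4 5, S5→D4 39  ⇒ total 91.
Compare {D2}: total 102.
Compare {D1}: total 113.
No size-1 selection does better; minimum is 91.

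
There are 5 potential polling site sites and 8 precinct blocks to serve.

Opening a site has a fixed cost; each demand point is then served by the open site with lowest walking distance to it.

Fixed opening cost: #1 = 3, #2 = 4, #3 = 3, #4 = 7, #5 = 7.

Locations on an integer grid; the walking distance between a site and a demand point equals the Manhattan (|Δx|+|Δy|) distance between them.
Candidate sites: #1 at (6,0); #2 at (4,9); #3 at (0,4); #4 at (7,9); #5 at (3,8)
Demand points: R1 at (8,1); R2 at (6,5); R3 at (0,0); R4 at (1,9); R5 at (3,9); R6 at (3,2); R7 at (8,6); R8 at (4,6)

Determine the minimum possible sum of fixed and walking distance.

40

Open {#1, #2}: assign each demand point to its cheapest open site.
  R1→#1 3, R2→#1 5, R3→#1 6, R4→#2 3, R5→#2 1, R6→#1 5, R7→#2 7, R8→#2 3
  walking distance 33, fixed 7 → total 40.
Compare {#1, #2, #3}: walking distance 31 + fixed 10 = 41.
Compare {#1, #5}: walking distance 33 + fixed 10 = 43.
Compare {#1, #2, #4}: walking distance 30 + fixed 14 = 44.
All other subsets cost ≥ 41. Minimum total cost: 40.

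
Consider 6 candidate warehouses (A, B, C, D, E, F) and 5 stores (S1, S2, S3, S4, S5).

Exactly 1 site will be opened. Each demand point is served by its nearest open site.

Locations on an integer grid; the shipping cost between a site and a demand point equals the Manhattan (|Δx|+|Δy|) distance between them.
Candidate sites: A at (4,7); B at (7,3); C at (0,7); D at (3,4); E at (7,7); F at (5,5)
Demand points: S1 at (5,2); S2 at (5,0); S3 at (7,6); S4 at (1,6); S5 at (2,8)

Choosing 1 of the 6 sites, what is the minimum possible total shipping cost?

22

Open {F}.
  S1→F 3, S2→F 5, S3→F 3, S4→F 5, S5→F 6  ⇒ total 22.
Compare {A}: total 25.
Compare {D}: total 25.
No size-1 selection does better; minimum is 22.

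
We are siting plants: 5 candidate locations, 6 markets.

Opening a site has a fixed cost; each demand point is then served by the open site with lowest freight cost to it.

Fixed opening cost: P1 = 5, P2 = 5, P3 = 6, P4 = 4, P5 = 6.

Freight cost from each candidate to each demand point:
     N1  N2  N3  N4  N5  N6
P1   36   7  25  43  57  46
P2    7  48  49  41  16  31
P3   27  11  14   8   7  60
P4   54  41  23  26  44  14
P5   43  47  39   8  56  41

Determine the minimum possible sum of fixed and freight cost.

Open {P2, P3, P4}: assign each demand point to its cheapest open site.
  N1→P2 7, N2→P3 11, N3→P3 14, N4→P3 8, N5→P3 7, N6→P4 14
  freight cost 61, fixed 15 → total 76.
Compare {P1, P2, P3, P4}: freight cost 57 + fixed 20 = 77.
Compare {P2, P3, P4, P5}: freight cost 61 + fixed 21 = 82.
Compare {P1, P2, P3, P4, P5}: freight cost 57 + fixed 26 = 83.
All other subsets cost ≥ 77. Minimum total cost: 76.

76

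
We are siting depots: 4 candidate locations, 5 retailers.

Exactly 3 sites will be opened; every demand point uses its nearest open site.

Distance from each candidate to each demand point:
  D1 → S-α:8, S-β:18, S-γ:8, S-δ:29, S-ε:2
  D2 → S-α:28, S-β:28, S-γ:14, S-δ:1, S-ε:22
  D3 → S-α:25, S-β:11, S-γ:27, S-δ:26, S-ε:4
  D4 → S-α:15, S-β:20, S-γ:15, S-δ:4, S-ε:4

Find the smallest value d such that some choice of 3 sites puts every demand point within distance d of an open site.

11

Open {D1, D2, D3}.
  Farthest demand point is S-β at distance 11 (to D3); all others are ≤ 11.
With {D1, D3, D4} the worst case is 11.
With {D2, D3, D4} the worst case is 15.
No size-3 selection achieves below 11.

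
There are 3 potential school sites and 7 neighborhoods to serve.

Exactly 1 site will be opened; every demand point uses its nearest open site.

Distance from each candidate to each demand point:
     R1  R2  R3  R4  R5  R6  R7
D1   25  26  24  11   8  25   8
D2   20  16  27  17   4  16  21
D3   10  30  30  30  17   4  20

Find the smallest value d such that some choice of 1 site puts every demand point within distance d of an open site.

Open {D1}.
  Farthest demand point is R2 at distance 26 (to D1); all others are ≤ 26.
With {D2} the worst case is 27.
With {D3} the worst case is 30.
No size-1 selection achieves below 26.

26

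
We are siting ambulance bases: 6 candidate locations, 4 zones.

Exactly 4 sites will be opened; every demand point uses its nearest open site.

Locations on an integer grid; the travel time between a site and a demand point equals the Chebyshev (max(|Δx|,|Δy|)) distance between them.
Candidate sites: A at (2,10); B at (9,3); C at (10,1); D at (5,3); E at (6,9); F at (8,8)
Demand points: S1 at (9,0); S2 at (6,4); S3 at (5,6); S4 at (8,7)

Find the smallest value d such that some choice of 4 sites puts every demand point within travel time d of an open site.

3

Open {A, B, C, E}.
  Farthest demand point is S2 at travel time 3 (to B); all others are ≤ 3.
With {A, B, C, F} the worst case is 3.
With {A, B, D, E} the worst case is 3.
No size-4 selection achieves below 3.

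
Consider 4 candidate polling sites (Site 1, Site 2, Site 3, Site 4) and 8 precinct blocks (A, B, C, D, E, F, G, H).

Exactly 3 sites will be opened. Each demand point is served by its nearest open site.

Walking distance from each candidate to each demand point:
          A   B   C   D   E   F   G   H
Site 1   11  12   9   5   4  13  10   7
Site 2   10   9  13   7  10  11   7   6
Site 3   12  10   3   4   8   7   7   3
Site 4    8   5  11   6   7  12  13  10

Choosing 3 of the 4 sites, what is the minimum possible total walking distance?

41

Open {Site 1, Site 3, Site 4}.
  A→Site 4 8, B→Site 4 5, C→Site 3 3, D→Site 3 4, E→Site 1 4, F→Site 3 7, G→Site 3 7, H→Site 3 3  ⇒ total 41.
Compare {Site 2, Site 3, Site 4}: total 44.
Compare {Site 1, Site 2, Site 3}: total 47.
No size-3 selection does better; minimum is 41.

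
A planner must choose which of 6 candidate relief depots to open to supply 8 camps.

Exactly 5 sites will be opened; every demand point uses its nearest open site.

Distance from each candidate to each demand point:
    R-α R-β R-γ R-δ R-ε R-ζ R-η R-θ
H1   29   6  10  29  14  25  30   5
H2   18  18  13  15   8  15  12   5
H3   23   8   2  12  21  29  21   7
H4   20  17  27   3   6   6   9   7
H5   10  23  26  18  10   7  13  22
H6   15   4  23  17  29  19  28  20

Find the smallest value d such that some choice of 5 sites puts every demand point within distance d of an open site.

10

Open {H1, H2, H3, H4, H5}.
  Farthest demand point is R-α at distance 10 (to H5); all others are ≤ 10.
With {H1, H2, H4, H5, H6} the worst case is 10.
With {H1, H3, H4, H5, H6} the worst case is 10.
No size-5 selection achieves below 10.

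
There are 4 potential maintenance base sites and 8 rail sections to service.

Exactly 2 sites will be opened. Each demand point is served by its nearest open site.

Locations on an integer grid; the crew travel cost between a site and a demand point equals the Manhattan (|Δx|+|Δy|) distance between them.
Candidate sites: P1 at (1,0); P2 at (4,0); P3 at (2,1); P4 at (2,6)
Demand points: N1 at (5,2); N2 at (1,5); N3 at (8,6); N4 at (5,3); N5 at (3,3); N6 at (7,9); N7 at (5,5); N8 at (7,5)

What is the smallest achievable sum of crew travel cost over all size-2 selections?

Open {P2, P4}.
  N1→P2 3, N2→P4 2, N3→P4 6, N4→P2 4, N5→P2 4, N6→P4 8, N7→P4 4, N8→P4 6  ⇒ total 37.
Compare {P3, P4}: total 38.
Compare {P1, P4}: total 42.
No size-2 selection does better; minimum is 37.

37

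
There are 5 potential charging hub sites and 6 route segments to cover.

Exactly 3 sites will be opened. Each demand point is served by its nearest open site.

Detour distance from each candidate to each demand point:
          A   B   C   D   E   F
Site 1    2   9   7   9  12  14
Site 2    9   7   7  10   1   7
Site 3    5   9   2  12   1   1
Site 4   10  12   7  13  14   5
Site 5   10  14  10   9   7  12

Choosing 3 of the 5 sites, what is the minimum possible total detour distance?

Open {Site 1, Site 2, Site 3}.
  A→Site 1 2, B→Site 2 7, C→Site 3 2, D→Site 1 9, E→Site 2 1, F→Site 3 1  ⇒ total 22.
Compare {Site 1, Site 3, Site 4}: total 24.
Compare {Site 1, Site 3, Site 5}: total 24.
No size-3 selection does better; minimum is 22.

22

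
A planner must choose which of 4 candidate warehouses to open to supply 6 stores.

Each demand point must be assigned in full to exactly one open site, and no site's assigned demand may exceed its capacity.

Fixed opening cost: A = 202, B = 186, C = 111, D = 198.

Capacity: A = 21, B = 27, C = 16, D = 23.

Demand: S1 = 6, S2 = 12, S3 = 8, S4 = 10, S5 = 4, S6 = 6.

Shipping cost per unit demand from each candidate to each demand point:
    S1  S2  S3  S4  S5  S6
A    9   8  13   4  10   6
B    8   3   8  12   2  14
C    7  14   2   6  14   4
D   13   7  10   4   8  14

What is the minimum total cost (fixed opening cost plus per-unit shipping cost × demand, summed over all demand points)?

Open {A, B}; cheapest assignment that respects the capacities:
  A (cap 21, load 20): S4, S5, S6 — cost 10×4 + 4×10 + 6×6 = 116
  B (cap 27, load 26): S1, S2, S3 — cost 6×8 + 12×3 + 8×8 = 148
  Shipping 264, fixed 388 → total 652.
  Any other capacity-feasible assignment to {A, B} ships for at least 264.
Compare {B, C, D}: its best feasible assignment gives total 667.
Compare {A, B, C}: its best feasible assignment gives total 671.
Every other set of open sites that can feasibly serve all demand totals ≥ 667 even under its best assignment. Minimum: 652.

652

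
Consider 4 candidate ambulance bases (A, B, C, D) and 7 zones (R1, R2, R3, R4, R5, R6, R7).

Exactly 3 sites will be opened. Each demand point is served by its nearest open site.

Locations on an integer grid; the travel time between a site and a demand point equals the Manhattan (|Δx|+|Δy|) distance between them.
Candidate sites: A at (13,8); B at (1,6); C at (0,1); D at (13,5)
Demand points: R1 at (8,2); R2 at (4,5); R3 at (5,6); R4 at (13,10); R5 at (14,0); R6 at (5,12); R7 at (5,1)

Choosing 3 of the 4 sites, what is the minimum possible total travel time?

42

Open {B, C, D}.
  R1→D 8, R2→B 4, R3→B 4, R4→D 5, R5→D 6, R6→B 10, R7→C 5  ⇒ total 42.
Compare {A, B, C}: total 43.
Compare {A, B, D}: total 43.
No size-3 selection does better; minimum is 42.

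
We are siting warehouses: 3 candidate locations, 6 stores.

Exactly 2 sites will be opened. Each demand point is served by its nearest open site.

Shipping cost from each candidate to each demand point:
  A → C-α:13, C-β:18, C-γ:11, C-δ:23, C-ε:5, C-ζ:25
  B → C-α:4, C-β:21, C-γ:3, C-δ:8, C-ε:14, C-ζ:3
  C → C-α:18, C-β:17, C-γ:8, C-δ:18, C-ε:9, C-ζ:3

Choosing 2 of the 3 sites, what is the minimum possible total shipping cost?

Open {A, B}.
  C-α→B 4, C-β→A 18, C-γ→B 3, C-δ→B 8, C-ε→A 5, C-ζ→B 3  ⇒ total 41.
Compare {B, C}: total 44.
Compare {A, C}: total 64.

41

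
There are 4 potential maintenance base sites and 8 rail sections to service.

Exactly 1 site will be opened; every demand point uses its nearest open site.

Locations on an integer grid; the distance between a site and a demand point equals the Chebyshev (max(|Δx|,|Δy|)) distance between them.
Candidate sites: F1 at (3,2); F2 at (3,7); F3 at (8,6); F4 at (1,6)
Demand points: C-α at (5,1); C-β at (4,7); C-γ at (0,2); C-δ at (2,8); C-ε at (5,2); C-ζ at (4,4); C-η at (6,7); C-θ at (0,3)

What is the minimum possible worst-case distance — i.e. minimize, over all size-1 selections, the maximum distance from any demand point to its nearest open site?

5

Open {F4}.
  Farthest demand point is C-α at distance 5 (to F4); all others are ≤ 5.
With {F1} the worst case is 6.
With {F2} the worst case is 6.
No size-1 selection achieves below 5.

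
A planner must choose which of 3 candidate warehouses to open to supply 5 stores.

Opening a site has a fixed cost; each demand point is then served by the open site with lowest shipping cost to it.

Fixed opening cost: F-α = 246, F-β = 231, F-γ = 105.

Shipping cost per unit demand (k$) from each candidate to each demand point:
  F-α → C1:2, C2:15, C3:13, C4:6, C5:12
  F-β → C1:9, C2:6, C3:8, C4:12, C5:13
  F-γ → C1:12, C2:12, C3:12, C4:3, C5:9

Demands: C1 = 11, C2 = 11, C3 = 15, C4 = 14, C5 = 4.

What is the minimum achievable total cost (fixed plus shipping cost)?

627

Open {F-γ}: assign each demand point to its cheapest open site.
  C1→F-γ 11×12=132, C2→F-γ 11×12=132, C3→F-γ 15×12=180, C4→F-γ 14×3=42, C5→F-γ 4×9=36
  shipping cost 522, fixed 105 → total 627.
Compare {F-β, F-γ}: shipping cost 363 + fixed 336 = 699.
Compare {F-β}: shipping cost 505 + fixed 231 = 736.
Compare {F-α}: shipping cost 514 + fixed 246 = 760.
All other subsets cost ≥ 699. Minimum total cost: 627.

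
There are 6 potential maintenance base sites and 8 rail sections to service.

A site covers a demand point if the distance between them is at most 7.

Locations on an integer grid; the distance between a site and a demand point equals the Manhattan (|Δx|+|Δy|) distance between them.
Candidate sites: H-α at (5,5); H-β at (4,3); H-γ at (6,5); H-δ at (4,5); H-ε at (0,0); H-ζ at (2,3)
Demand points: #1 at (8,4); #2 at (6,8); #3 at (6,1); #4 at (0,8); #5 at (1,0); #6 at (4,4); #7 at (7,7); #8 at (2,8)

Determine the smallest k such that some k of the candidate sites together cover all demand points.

2

Coverage sets (demand points within 7 of each site):
  H-α: {#1, #2, #3, #6, #7, #8}
  H-β: {#1, #2, #3, #5, #6, #7, #8}
  H-γ: {#1, #2, #3, #6, #7, #8}
  H-δ: {#1, #2, #3, #4, #6, #7, #8}
  H-ε: {#3, #5}
  H-ζ: {#1, #3, #4, #5, #6, #8}
No single site covers all 8 demand points.
But {H-α, H-ζ} covers everything, so the minimum is 2.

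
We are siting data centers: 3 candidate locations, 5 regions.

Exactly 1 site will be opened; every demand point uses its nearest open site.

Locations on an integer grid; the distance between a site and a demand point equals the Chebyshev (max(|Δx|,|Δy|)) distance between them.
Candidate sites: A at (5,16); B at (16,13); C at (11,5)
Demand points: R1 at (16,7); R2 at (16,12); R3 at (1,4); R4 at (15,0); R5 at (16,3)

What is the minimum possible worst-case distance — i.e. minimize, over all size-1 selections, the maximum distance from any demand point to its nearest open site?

Open {C}.
  Farthest demand point is R3 at distance 10 (to C); all others are ≤ 10.
With {B} the worst case is 15.
With {A} the worst case is 16.
No size-1 selection achieves below 10.

10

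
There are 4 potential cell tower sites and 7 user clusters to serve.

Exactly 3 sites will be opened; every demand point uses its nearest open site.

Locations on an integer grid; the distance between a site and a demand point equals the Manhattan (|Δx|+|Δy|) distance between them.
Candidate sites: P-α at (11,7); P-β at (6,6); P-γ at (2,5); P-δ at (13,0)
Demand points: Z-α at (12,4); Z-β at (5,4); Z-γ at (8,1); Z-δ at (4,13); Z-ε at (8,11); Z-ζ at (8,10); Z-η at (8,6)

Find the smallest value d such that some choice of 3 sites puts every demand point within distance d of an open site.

Open {P-α, P-β, P-γ}.
  Farthest demand point is Z-δ at distance 9 (to P-β); all others are ≤ 9.
With {P-α, P-β, P-δ} the worst case is 9.
With {P-β, P-γ, P-δ} the worst case is 9.
No size-3 selection achieves below 9.

9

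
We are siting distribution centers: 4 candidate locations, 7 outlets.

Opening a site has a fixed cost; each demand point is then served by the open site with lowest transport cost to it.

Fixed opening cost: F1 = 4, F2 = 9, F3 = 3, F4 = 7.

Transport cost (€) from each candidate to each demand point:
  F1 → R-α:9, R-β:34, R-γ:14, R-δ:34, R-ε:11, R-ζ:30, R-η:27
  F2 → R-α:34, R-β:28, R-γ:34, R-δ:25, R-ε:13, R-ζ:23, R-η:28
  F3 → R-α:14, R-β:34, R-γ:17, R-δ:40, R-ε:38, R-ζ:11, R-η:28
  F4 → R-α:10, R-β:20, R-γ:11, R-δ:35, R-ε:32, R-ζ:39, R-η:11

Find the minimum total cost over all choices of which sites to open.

120

Open {F2, F3, F4}: assign each demand point to its cheapest open site.
  R-α→F4 10, R-β→F4 20, R-γ→F4 11, R-δ→F2 25, R-ε→F2 13, R-ζ→F3 11, R-η→F4 11
  transport cost 101, fixed 19 → total 120.
Compare {F1, F3, F4}: transport cost 107 + fixed 14 = 121.
Compare {F1, F2, F3, F4}: transport cost 98 + fixed 23 = 121.
Compare {F2, F4}: transport cost 113 + fixed 16 = 129.
All other subsets cost ≥ 121. Minimum total cost: 120.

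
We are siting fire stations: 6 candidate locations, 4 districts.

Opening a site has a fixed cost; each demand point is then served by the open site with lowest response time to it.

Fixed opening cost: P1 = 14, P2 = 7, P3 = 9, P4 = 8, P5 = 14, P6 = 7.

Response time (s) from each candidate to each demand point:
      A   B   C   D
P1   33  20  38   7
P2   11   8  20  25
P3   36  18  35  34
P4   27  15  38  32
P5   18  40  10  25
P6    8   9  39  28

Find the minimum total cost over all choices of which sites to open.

Open {P1, P2}: assign each demand point to its cheapest open site.
  A→P2 11, B→P2 8, C→P2 20, D→P1 7
  response time 46, fixed 21 → total 67.
Compare {P1, P5, P6}: response time 34 + fixed 35 = 69.
Compare {P2}: response time 64 + fixed 7 = 71.
Compare {P1, P2, P5}: response time 36 + fixed 35 = 71.
All other subsets cost ≥ 69. Minimum total cost: 67.

67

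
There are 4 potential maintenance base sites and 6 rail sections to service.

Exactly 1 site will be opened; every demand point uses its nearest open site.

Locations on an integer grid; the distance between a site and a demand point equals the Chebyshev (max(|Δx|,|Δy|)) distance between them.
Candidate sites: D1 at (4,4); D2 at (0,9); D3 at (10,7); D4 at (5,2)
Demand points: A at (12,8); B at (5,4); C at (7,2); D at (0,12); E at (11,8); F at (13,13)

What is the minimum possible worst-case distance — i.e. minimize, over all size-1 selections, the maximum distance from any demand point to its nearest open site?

Open {D1}.
  Farthest demand point is F at distance 9 (to D1); all others are ≤ 9.
With {D3} the worst case is 10.
With {D4} the worst case is 11.
No size-1 selection achieves below 9.

9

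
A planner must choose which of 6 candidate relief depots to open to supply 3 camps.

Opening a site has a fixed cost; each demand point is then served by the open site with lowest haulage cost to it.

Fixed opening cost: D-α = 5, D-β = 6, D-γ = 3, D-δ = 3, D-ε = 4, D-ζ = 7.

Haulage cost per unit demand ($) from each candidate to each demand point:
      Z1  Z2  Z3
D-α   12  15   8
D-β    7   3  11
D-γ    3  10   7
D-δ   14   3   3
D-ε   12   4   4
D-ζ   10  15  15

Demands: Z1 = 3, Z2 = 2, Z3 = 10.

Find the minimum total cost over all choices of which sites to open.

51

Open {D-γ, D-δ}: assign each demand point to its cheapest open site.
  Z1→D-γ 3×3=9, Z2→D-δ 2×3=6, Z3→D-δ 10×3=30
  haulage cost 45, fixed 6 → total 51.
Compare {D-γ, D-δ, D-ε}: haulage cost 45 + fixed 10 = 55.
Compare {D-α, D-γ, D-δ}: haulage cost 45 + fixed 11 = 56.
Compare {D-β, D-γ, D-δ}: haulage cost 45 + fixed 12 = 57.
All other subsets cost ≥ 55. Minimum total cost: 51.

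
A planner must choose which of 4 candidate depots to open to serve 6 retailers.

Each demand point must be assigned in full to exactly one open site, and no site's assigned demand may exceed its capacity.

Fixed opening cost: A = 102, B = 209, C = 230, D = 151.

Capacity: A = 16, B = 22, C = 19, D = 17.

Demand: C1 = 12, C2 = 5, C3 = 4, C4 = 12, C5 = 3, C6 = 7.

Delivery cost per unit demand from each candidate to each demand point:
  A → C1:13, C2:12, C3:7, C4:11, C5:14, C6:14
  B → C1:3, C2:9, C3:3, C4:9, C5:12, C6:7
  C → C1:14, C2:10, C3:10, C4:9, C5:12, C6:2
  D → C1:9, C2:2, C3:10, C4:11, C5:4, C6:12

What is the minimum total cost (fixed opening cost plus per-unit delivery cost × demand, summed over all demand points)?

Open {A, B, D}; cheapest assignment that respects the capacities:
  A (cap 16, load 16): C3, C4 — cost 4×7 + 12×11 = 160
  B (cap 22, load 19): C1, C6 — cost 12×3 + 7×7 = 85
  D (cap 17, load 8): C2, C5 — cost 5×2 + 3×4 = 22
  Shipping 267, fixed 462 → total 729.
  Any other capacity-feasible assignment to {A, B, D} ships for at least 267.
Compare {B, C, D}: its best feasible assignment gives total 782.
Compare {A, C, D}: its best feasible assignment gives total 793.
Every other set of open sites that can feasibly serve all demand totals ≥ 782 even under its best assignment. Minimum: 729.

729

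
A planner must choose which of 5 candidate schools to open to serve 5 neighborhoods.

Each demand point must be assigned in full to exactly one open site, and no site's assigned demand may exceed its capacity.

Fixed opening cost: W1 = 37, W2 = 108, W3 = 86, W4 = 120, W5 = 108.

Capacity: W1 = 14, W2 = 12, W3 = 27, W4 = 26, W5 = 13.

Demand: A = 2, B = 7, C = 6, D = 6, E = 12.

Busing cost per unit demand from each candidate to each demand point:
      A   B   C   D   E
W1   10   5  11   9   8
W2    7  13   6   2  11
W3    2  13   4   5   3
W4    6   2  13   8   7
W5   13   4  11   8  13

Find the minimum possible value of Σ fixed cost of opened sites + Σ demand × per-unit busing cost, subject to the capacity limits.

Open {W1, W3}; cheapest assignment that respects the capacities:
  W1 (cap 14, load 7): B — cost 7×5 = 35
  W3 (cap 27, load 26): A, C, D, E — cost 2×2 + 6×4 + 6×5 + 12×3 = 94
  Shipping 129, fixed 123 → total 252.
  Any other capacity-feasible assignment to {W1, W3} ships for at least 129.
Compare {W3, W4}: its best feasible assignment gives total 314.
Compare {W3, W5}: its best feasible assignment gives total 316.
Every other set of open sites that can feasibly serve all demand totals ≥ 314 even under its best assignment. Minimum: 252.

252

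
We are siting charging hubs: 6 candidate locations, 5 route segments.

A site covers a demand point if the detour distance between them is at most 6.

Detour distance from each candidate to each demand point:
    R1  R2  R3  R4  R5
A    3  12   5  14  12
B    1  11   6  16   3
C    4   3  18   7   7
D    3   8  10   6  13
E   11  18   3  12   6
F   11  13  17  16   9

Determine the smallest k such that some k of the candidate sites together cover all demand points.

Coverage sets (demand points within 6 of each site):
  A: {R1, R3}
  B: {R1, R3, R5}
  C: {R1, R2}
  D: {R1, R4}
  E: {R3, R5}
  F: {}
No 2 sites suffice: every size-2 union leaves at least one demand point uncovered.
But {B, C, D} covers everything, so the minimum is 3.

3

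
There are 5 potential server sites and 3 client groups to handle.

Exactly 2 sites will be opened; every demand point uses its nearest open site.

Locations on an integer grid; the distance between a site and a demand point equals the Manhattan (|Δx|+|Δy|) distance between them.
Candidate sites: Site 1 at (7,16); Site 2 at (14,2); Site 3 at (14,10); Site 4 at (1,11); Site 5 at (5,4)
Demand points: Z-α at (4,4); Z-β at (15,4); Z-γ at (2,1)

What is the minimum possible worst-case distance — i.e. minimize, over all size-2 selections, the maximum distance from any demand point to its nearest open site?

6

Open {Site 2, Site 5}.
  Farthest demand point is Z-γ at distance 6 (to Site 5); all others are ≤ 6.
With {Site 3, Site 5} the worst case is 7.
With {Site 1, Site 5} the worst case is 10.
No size-2 selection achieves below 6.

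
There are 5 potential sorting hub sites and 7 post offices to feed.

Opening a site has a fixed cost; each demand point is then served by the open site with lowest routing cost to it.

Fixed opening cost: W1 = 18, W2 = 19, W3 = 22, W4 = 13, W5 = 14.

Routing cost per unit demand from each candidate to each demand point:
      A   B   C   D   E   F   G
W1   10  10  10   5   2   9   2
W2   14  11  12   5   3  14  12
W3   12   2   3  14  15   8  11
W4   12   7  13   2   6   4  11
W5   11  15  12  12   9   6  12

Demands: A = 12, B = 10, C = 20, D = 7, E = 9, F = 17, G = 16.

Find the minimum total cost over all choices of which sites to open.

385

Open {W1, W3, W4}: assign each demand point to its cheapest open site.
  A→W1 12×10=120, B→W3 10×2=20, C→W3 20×3=60, D→W4 7×2=14, E→W1 9×2=18, F→W4 17×4=68, G→W1 16×2=32
  routing cost 332, fixed 53 → total 385.
Compare {W1, W3, W4, W5}: routing cost 332 + fixed 67 = 399.
Compare {W1, W2, W3, W4}: routing cost 332 + fixed 72 = 404.
Compare {W1, W2, W3, W4, W5}: routing cost 332 + fixed 86 = 418.
All other subsets cost ≥ 399. Minimum total cost: 385.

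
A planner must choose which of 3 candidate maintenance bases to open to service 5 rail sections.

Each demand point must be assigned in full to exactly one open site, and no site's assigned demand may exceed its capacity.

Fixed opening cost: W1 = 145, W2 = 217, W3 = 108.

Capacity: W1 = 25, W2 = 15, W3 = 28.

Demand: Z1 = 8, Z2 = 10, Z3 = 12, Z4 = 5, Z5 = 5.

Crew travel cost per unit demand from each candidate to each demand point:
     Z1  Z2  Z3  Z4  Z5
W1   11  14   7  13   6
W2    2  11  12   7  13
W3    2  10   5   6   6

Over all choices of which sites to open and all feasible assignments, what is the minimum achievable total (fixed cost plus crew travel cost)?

513

Open {W1, W3}; cheapest assignment that respects the capacities:
  W1 (cap 25, load 17): Z3, Z5 — cost 12×7 + 5×6 = 114
  W3 (cap 28, load 23): Z1, Z2, Z4 — cost 8×2 + 10×10 + 5×6 = 146
  Shipping 260, fixed 253 → total 513.
  Any other capacity-feasible assignment to {W1, W3} ships for at least 260.
Compare {W2, W3}: its best feasible assignment gives total 566.
Compare {W1, W2, W3}: its best feasible assignment gives total 706.
Every other set of open sites that can feasibly serve all demand totals ≥ 566 even under its best assignment. Minimum: 513.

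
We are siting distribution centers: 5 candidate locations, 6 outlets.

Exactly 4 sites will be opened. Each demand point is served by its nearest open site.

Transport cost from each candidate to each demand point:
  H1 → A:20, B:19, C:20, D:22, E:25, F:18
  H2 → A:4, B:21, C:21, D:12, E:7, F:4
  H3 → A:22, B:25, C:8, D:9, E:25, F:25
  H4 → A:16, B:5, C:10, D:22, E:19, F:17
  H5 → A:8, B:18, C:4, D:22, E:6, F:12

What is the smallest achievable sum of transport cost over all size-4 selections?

Open {H2, H3, H4, H5}.
  A→H2 4, B→H4 5, C→H5 4, D→H3 9, E→H5 6, F→H2 4  ⇒ total 32.
Compare {H1, H2, H4, H5}: total 35.
Compare {H1, H2, H3, H4}: total 37.
No size-4 selection does better; minimum is 32.

32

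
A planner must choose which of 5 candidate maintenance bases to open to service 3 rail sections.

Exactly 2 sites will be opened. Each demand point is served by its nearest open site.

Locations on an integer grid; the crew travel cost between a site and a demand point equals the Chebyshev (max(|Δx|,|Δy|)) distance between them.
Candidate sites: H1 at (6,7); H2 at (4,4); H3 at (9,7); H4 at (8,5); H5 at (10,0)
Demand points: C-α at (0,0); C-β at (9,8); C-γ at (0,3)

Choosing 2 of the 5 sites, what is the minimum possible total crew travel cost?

9

Open {H2, H3}.
  C-α→H2 4, C-β→H3 1, C-γ→H2 4  ⇒ total 9.
Compare {H1, H2}: total 11.
Compare {H2, H4}: total 11.
No size-2 selection does better; minimum is 9.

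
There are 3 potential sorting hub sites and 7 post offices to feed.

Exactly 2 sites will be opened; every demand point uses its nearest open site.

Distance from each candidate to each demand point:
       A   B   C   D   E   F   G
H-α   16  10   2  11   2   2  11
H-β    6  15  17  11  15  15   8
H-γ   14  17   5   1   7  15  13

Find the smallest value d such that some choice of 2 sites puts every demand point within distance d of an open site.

11

Open {H-α, H-β}.
  Farthest demand point is D at distance 11 (to H-α); all others are ≤ 11.
With {H-α, H-γ} the worst case is 14.
With {H-β, H-γ} the worst case is 15.
No size-2 selection achieves below 11.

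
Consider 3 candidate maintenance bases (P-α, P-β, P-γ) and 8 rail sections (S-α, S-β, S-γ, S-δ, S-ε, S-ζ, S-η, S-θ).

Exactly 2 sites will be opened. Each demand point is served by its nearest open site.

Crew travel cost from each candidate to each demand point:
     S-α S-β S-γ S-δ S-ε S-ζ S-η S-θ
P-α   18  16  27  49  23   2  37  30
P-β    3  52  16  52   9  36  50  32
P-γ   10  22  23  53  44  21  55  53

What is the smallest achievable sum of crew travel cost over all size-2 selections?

162

Open {P-α, P-β}.
  S-α→P-β 3, S-β→P-α 16, S-γ→P-β 16, S-δ→P-α 49, S-ε→P-β 9, S-ζ→P-α 2, S-η→P-α 37, S-θ→P-α 30  ⇒ total 162.
Compare {P-α, P-γ}: total 190.
Compare {P-β, P-γ}: total 205.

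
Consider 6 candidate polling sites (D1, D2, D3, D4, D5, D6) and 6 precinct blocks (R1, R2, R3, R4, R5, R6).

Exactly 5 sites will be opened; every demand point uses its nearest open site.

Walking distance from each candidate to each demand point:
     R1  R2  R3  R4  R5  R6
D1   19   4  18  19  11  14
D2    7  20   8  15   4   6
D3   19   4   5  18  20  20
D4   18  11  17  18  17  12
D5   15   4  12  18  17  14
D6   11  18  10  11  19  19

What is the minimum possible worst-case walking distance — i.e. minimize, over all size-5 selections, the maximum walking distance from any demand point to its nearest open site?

Open {D1, D2, D3, D4, D6}.
  Farthest demand point is R4 at walking distance 11 (to D6); all others are ≤ 11.
With {D1, D2, D3, D5, D6} the worst case is 11.
With {D1, D2, D4, D5, D6} the worst case is 11.
No size-5 selection achieves below 11.

11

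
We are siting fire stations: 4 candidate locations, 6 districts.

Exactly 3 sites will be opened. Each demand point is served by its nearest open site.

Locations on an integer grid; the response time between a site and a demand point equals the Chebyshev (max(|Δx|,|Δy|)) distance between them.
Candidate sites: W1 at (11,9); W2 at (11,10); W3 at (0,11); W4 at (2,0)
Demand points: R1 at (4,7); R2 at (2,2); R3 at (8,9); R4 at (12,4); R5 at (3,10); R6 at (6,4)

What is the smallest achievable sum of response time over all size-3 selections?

21

Open {W1, W3, W4}.
  R1→W3 4, R2→W4 2, R3→W1 3, R4→W1 5, R5→W3 3, R6→W4 4  ⇒ total 21.
Compare {W2, W3, W4}: total 22.
Compare {W1, W2, W3}: total 29.
No size-3 selection does better; minimum is 21.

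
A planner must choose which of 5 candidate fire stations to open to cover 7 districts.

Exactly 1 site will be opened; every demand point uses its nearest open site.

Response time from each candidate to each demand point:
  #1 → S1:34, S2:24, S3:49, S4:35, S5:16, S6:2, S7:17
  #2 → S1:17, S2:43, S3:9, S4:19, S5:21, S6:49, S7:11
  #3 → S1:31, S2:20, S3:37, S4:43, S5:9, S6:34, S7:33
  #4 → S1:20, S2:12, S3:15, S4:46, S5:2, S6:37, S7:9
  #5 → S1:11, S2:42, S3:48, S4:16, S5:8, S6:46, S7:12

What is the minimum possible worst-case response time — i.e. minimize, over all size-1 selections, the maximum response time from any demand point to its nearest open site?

Open {#3}.
  Farthest demand point is S4 at response time 43 (to #3); all others are ≤ 43.
With {#4} the worst case is 46.
With {#5} the worst case is 48.
No size-1 selection achieves below 43.

43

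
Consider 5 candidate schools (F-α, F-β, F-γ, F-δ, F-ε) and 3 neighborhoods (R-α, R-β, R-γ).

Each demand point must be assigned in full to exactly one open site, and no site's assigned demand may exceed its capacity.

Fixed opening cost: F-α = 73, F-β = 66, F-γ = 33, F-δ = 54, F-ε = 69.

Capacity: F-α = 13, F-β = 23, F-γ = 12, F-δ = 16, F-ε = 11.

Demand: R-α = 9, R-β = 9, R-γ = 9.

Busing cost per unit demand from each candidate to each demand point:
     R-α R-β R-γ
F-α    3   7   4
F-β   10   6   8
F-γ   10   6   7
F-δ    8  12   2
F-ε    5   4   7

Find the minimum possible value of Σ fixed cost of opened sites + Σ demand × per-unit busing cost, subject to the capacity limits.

259

Open {F-α, F-γ, F-δ}; cheapest assignment that respects the capacities:
  F-α (cap 13, load 9): R-α — cost 9×3 = 27
  F-γ (cap 12, load 9): R-β — cost 9×6 = 54
  F-δ (cap 16, load 9): R-γ — cost 9×2 = 18
  Shipping 99, fixed 160 → total 259.
  Any other capacity-feasible assignment to {F-α, F-γ, F-δ} ships for at least 99.
Compare {F-γ, F-δ, F-ε}: its best feasible assignment gives total 273.
Compare {F-α, F-δ, F-ε}: its best feasible assignment gives total 277.
Every other set of open sites that can feasibly serve all demand totals ≥ 273 even under its best assignment. Minimum: 259.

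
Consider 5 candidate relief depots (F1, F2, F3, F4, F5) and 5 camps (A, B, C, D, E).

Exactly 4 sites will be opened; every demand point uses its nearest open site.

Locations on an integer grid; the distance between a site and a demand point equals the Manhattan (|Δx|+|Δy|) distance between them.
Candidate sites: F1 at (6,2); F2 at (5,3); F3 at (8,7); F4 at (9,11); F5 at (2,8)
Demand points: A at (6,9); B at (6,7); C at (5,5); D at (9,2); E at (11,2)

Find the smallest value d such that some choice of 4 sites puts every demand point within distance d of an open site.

5

Open {F1, F2, F3, F4}.
  Farthest demand point is E at distance 5 (to F1); all others are ≤ 5.
With {F1, F2, F3, F5} the worst case is 5.
With {F1, F2, F4, F5} the worst case is 5.
No size-4 selection achieves below 5.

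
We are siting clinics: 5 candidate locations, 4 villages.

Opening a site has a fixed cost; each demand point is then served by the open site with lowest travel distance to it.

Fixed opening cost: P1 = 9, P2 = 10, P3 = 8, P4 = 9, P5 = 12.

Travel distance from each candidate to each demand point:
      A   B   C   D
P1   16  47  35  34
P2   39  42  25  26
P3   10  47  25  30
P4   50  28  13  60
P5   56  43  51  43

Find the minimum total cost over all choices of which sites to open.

98

Open {P3, P4}: assign each demand point to its cheapest open site.
  A→P3 10, B→P4 28, C→P4 13, D→P3 30
  travel distance 81, fixed 17 → total 98.
Compare {P2, P3, P4}: travel distance 77 + fixed 27 = 104.
Compare {P1, P3, P4}: travel distance 81 + fixed 26 = 107.
Compare {P1, P4}: travel distance 91 + fixed 18 = 109.
All other subsets cost ≥ 104. Minimum total cost: 98.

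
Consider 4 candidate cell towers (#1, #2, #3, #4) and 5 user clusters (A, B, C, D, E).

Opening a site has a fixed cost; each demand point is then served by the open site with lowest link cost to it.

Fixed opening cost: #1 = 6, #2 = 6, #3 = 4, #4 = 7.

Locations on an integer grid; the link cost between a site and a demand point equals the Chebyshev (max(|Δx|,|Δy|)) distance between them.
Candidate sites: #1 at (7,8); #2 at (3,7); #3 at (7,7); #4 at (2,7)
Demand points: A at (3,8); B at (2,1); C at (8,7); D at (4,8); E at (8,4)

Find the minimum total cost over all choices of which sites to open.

21

Open {#3}: assign each demand point to its cheapest open site.
  A→#3 4, B→#3 6, C→#3 1, D→#3 3, E→#3 3
  link cost 17, fixed 4 → total 21.
Compare {#2, #3}: link cost 12 + fixed 10 = 22.
Compare {#2}: link cost 18 + fixed 6 = 24.
Compare {#3, #4}: link cost 13 + fixed 11 = 24.
All other subsets cost ≥ 22. Minimum total cost: 21.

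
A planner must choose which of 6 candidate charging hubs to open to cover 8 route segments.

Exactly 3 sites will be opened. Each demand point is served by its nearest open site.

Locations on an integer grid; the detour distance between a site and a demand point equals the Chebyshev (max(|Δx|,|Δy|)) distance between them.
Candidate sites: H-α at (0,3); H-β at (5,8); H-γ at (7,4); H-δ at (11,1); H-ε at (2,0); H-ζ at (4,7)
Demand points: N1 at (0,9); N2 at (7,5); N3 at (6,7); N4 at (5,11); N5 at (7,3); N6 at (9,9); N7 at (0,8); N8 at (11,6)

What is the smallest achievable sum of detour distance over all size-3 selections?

Open {H-β, H-γ, H-ζ}.
  N1→H-ζ 4, N2→H-γ 1, N3→H-β 1, N4→H-β 3, N5→H-γ 1, N6→H-β 4, N7→H-ζ 4, N8→H-γ 4  ⇒ total 22.
Compare {H-α, H-β, H-γ}: total 24.
Compare {H-β, H-γ, H-δ}: total 24.
No size-3 selection does better; minimum is 22.

22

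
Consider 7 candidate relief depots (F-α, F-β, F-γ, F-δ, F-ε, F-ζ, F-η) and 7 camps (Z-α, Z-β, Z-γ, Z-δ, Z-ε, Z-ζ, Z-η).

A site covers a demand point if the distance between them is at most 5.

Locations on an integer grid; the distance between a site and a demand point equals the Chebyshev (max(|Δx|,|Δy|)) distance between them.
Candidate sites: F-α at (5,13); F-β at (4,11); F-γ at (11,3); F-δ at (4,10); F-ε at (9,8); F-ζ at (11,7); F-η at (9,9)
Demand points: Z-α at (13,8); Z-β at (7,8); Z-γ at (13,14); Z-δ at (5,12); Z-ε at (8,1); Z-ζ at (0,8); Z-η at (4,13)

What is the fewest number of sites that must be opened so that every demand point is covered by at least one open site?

Coverage sets (demand points within 5 of each site):
  F-α: {Z-β, Z-δ, Z-ζ, Z-η}
  F-β: {Z-β, Z-δ, Z-ζ, Z-η}
  F-γ: {Z-α, Z-β, Z-ε}
  F-δ: {Z-β, Z-δ, Z-ζ, Z-η}
  F-ε: {Z-α, Z-β, Z-δ, Z-η}
  F-ζ: {Z-α, Z-β}
  F-η: {Z-α, Z-β, Z-γ, Z-δ, Z-η}
No 2 sites suffice: every size-2 union leaves at least one demand point uncovered.
But {F-α, F-γ, F-η} covers everything, so the minimum is 3.

3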